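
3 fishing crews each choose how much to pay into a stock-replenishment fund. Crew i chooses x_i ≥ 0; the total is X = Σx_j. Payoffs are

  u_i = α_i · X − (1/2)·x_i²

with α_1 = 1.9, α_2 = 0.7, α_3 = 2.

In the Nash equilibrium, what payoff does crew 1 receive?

Crew i's FOC: ∂u_i/∂x_i = α_i − x_i = 0, so x_i* = α_i.
NE contributions = (1.9, 0.7, 2); X = 4.6.
u_1 = α_1·X − ½·(x_1)² = 1.9·4.6 − ½·1.9² = 6.935.

6.935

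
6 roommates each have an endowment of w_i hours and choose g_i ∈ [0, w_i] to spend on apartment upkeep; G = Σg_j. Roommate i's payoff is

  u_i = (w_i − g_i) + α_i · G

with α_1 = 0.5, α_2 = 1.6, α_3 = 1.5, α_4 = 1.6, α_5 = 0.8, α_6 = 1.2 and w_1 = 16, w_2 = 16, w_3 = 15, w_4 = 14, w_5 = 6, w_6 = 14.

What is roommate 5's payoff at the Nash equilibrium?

∂u_i/∂g_i = α_i − 1, so roommate i contributes w_i if α_i > 1, else 0.
α_i > 1 for i ∈ {2, 3, 4, 6}; NE contributions (0, 16, 15, 14, 0, 14), G = 59.
u_5 = (6 − 0) + 0.8·59 = 53.2.

53.2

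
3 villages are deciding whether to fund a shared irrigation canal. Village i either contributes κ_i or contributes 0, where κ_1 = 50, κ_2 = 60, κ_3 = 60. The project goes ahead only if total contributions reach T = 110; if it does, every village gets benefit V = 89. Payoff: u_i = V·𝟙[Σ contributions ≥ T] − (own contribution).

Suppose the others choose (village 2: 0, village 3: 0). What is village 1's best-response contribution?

Others' total = 0. Even contributing 50 gives 50 < 110: no benefit either way.
Best response: 0.

0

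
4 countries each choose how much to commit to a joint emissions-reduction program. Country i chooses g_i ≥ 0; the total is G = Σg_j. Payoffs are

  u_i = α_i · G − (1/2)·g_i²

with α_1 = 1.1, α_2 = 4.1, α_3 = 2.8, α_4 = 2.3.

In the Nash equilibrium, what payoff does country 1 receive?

Country i's FOC: ∂u_i/∂g_i = α_i − g_i = 0, so g_i* = α_i.
NE contributions = (1.1, 4.1, 2.8, 2.3); G = 10.3.
u_1 = α_1·G − ½·(g_1)² = 1.1·10.3 − ½·1.1² = 10.725.

10.725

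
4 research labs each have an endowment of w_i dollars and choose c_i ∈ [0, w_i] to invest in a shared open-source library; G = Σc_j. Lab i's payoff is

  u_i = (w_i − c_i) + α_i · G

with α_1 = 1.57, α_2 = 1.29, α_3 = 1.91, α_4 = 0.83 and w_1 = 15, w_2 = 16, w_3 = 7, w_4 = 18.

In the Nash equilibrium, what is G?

38

∂u_i/∂c_i = α_i − 1, so lab i contributes w_i if α_i > 1, else 0.
α_i > 1 for i ∈ {1, 2, 3}; NE contributions (15, 16, 7, 0), G = 38.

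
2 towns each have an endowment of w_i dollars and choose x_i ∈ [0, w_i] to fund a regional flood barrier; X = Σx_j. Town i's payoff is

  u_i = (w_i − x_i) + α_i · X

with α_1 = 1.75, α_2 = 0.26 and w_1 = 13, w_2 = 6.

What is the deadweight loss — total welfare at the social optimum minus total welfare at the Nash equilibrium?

∂u_i/∂x_i = α_i − 1, so town i contributes w_i if α_i > 1, else 0.
α_i > 1 for i ∈ {1}; NE contributions (13, 0), X = 13.
W^NE = Σw_i − X^NE + (Σα_i)·X^NE = 19 + 1.01·13 = 32.13.
Planner: ∂(Σu_j)/∂x_i = Σα_j − 1 = 1.01 > 0, so everyone contributes w_i; X^SO = 19, W^SO = 19 + 1.01·19 = 38.19.
Deadweight loss = 6.06.

6.06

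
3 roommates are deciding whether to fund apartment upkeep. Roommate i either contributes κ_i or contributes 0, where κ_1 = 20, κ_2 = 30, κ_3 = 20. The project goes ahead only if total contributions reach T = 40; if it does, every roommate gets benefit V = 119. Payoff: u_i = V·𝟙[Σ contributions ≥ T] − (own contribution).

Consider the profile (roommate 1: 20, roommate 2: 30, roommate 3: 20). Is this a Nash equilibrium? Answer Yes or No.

No

Total = 70 ≥ 40: provided.
Roommate 1 (pledges 20, payoff 99): dropping to 0 → total 50, payoff 119. Profitable deviation.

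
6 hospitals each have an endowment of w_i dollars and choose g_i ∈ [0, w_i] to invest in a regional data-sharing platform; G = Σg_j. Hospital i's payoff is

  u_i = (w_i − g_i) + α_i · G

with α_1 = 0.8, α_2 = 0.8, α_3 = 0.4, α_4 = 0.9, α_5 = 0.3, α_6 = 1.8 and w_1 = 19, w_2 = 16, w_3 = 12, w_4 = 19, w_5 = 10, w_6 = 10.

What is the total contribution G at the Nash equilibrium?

∂u_i/∂g_i = α_i − 1, so hospital i contributes w_i if α_i > 1, else 0.
α_i > 1 for i ∈ {6}; NE contributions (0, 0, 0, 0, 0, 10), G = 10.

10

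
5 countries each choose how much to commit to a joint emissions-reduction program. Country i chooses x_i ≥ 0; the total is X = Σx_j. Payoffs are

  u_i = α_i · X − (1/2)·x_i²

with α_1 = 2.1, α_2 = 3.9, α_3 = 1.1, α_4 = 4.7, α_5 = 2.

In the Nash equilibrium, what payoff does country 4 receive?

53.815

Country i's FOC: ∂u_i/∂x_i = α_i − x_i = 0, so x_i* = α_i.
NE contributions = (2.1, 3.9, 1.1, 4.7, 2); X = 13.8.
u_4 = α_4·X − ½·(x_4)² = 4.7·13.8 − ½·4.7² = 53.815.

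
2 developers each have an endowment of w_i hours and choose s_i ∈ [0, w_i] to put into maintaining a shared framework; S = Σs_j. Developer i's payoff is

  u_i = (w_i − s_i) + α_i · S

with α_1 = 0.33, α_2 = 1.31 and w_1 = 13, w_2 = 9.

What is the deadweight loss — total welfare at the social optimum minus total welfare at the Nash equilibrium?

8.32

∂u_i/∂s_i = α_i − 1, so developer i contributes w_i if α_i > 1, else 0.
α_i > 1 for i ∈ {2}; NE contributions (0, 9), S = 9.
W^NE = Σw_i − S^NE + (Σα_i)·S^NE = 22 + 0.64·9 = 27.76.
Planner: ∂(Σu_j)/∂s_i = Σα_j − 1 = 0.64 > 0, so everyone contributes w_i; S^SO = 22, W^SO = 22 + 0.64·22 = 36.08.
Deadweight loss = 8.32.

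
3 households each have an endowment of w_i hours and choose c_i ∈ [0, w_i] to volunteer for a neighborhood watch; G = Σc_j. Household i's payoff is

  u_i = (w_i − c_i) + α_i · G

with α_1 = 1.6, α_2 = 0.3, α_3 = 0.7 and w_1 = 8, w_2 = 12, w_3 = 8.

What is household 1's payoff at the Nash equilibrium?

∂u_i/∂c_i = α_i − 1, so household i contributes w_i if α_i > 1, else 0.
α_i > 1 for i ∈ {1}; NE contributions (8, 0, 0), G = 8.
u_1 = (8 − 8) + 1.6·8 = 12.8.

12.8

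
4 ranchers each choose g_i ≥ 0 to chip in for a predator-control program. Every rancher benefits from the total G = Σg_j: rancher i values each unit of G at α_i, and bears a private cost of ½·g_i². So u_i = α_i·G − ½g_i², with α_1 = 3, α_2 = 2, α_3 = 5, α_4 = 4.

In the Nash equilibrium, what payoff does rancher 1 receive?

Rancher i's FOC: ∂u_i/∂g_i = α_i − g_i = 0, so g_i* = α_i.
NE contributions = (3, 2, 5, 4); G = 14.
u_1 = α_1·G − ½·(g_1)² = 3·14 − ½·3² = 37.5.

37.5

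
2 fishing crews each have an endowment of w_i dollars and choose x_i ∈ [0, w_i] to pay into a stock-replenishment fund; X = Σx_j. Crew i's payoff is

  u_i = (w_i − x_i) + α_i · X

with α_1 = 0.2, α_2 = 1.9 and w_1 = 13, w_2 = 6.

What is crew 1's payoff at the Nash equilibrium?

∂u_i/∂x_i = α_i − 1, so crew i contributes w_i if α_i > 1, else 0.
α_i > 1 for i ∈ {2}; NE contributions (0, 6), X = 6.
u_1 = (13 − 0) + 0.2·6 = 14.2.

14.2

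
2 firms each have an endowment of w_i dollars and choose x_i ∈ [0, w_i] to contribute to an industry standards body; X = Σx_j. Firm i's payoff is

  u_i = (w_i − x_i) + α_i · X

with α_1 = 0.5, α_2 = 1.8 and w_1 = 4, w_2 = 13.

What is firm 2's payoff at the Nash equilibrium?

23.4

∂u_i/∂x_i = α_i − 1, so firm i contributes w_i if α_i > 1, else 0.
α_i > 1 for i ∈ {2}; NE contributions (0, 13), X = 13.
u_2 = (13 − 13) + 1.8·13 = 23.4.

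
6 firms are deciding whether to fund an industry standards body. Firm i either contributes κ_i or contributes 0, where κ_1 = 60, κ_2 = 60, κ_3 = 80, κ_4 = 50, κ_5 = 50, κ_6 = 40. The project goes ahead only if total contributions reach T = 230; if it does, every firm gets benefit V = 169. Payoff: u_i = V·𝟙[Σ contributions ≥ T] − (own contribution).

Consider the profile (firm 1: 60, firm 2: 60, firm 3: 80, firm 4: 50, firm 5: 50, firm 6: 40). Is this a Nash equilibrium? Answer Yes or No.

Total = 340 ≥ 230: provided.
Firm 1 (pledges 60, payoff 109): dropping to 0 → total 280, payoff 169. Profitable deviation.

No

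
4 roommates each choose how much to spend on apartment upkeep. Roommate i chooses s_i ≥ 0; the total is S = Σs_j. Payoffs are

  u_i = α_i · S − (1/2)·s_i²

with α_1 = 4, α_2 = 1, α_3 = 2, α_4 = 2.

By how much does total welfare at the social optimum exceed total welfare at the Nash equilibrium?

93.5

Roommate i's FOC: ∂u_i/∂s_i = α_i − s_i = 0, so s_i* = α_i.
NE contributions = (4, 1, 2, 2); S = 9.
W^NE = (Σα)·S − ½Σα_i² = 9² − ½·25 = 68.5.
Planner sets s_i = Σα_j = 9 for every i, so S^SO = 4·9 = 36.
W^SO = (Σα)·S^SO − ½·4·(Σα)² = (4/2)·9² = 162.
Deadweight loss = W^SO − W^NE = 93.5.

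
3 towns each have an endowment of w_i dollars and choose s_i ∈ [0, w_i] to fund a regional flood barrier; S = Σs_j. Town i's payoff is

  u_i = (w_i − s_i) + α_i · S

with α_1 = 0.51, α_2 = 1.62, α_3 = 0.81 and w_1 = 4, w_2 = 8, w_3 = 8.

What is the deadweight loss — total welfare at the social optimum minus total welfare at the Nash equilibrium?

23.28

∂u_i/∂s_i = α_i − 1, so town i contributes w_i if α_i > 1, else 0.
α_i > 1 for i ∈ {2}; NE contributions (0, 8, 0), S = 8.
W^NE = Σw_i − S^NE + (Σα_i)·S^NE = 20 + 1.94·8 = 35.52.
Planner: ∂(Σu_j)/∂s_i = Σα_j − 1 = 1.94 > 0, so everyone contributes w_i; S^SO = 20, W^SO = 20 + 1.94·20 = 58.8.
Deadweight loss = 23.28.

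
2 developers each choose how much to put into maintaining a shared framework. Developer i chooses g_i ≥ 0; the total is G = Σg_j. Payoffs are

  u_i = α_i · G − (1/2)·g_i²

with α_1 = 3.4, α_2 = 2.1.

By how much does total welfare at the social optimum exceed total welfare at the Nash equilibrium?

7.985

Developer i's FOC: ∂u_i/∂g_i = α_i − g_i = 0, so g_i* = α_i.
NE contributions = (3.4, 2.1); G = 5.5.
W^NE = (Σα)·G − ½Σα_i² = 5.5² − ½·15.97 = 22.265.
Planner sets g_i = Σα_j = 5.5 for every i, so G^SO = 2·5.5 = 11.
W^SO = (Σα)·G^SO − ½·2·(Σα)² = (2/2)·5.5² = 30.25.
Deadweight loss = W^SO − W^NE = 7.985.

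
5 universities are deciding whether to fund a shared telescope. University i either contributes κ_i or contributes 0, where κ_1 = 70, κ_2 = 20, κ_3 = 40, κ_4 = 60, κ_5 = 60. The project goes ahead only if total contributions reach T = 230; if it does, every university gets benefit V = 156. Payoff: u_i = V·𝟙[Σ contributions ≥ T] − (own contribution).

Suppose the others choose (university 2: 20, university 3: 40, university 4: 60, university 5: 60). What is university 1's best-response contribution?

Others' total = 180. Contributing 70 brings total to 250 ≥ 230: gain V − κ_1 = 86.
Best response: 70.

70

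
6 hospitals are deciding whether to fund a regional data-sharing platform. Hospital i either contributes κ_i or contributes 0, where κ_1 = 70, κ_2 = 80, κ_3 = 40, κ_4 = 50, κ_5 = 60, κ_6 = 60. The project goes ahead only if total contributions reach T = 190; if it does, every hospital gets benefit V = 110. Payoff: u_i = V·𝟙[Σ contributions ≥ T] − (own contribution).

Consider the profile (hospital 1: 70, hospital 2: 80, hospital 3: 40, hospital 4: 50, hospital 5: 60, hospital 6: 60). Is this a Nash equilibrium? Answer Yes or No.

No

Total = 360 ≥ 190: provided.
Hospital 1 (pledges 70, payoff 40): dropping to 0 → total 290, payoff 110. Profitable deviation.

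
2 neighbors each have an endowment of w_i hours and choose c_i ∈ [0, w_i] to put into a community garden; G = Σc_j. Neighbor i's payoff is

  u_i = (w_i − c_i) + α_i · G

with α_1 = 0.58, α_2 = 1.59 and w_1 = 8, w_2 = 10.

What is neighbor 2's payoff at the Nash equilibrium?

∂u_i/∂c_i = α_i − 1, so neighbor i contributes w_i if α_i > 1, else 0.
α_i > 1 for i ∈ {2}; NE contributions (0, 10), G = 10.
u_2 = (10 − 10) + 1.59·10 = 15.9.

15.9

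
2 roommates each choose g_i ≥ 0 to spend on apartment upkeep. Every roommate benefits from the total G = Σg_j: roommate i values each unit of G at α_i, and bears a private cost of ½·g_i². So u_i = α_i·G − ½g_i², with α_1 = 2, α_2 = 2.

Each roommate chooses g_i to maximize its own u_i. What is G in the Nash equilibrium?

Roommate i's FOC: ∂u_i/∂g_i = α_i − g_i = 0, so g_i* = α_i.
NE contributions = (2, 2); G = 4.

4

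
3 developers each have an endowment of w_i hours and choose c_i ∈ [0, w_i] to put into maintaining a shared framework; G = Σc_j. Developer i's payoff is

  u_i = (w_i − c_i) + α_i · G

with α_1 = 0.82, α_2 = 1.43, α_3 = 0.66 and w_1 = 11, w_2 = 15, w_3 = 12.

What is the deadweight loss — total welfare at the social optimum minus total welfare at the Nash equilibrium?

43.93

∂u_i/∂c_i = α_i − 1, so developer i contributes w_i if α_i > 1, else 0.
α_i > 1 for i ∈ {2}; NE contributions (0, 15, 0), G = 15.
W^NE = Σw_i − G^NE + (Σα_i)·G^NE = 38 + 1.91·15 = 66.65.
Planner: ∂(Σu_j)/∂c_i = Σα_j − 1 = 1.91 > 0, so everyone contributes w_i; G^SO = 38, W^SO = 38 + 1.91·38 = 110.58.
Deadweight loss = 43.93.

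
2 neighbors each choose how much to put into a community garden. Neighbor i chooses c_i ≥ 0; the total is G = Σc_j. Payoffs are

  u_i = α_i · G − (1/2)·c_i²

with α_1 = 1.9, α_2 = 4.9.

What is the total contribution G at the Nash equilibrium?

Neighbor i's FOC: ∂u_i/∂c_i = α_i − c_i = 0, so c_i* = α_i.
NE contributions = (1.9, 4.9); G = 6.8.

6.8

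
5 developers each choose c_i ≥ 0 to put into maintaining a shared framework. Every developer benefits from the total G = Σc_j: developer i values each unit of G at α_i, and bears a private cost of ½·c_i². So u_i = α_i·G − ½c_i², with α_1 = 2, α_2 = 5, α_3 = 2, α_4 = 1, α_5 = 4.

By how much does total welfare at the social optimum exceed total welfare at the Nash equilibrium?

319

Developer i's FOC: ∂u_i/∂c_i = α_i − c_i = 0, so c_i* = α_i.
NE contributions = (2, 5, 2, 1, 4); G = 14.
W^NE = (Σα)·G − ½Σα_i² = 14² − ½·50 = 171.
Planner sets c_i = Σα_j = 14 for every i, so G^SO = 5·14 = 70.
W^SO = (Σα)·G^SO − ½·5·(Σα)² = (5/2)·14² = 490.
Deadweight loss = W^SO − W^NE = 319.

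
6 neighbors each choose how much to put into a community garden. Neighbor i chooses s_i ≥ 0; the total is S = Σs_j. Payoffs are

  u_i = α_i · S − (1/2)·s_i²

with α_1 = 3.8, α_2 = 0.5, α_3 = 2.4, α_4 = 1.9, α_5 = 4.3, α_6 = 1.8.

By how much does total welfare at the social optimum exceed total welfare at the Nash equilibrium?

Neighbor i's FOC: ∂u_i/∂s_i = α_i − s_i = 0, so s_i* = α_i.
NE contributions = (3.8, 0.5, 2.4, 1.9, 4.3, 1.8); S = 14.7.
W^NE = (Σα)·S − ½Σα_i² = 14.7² − ½·45.79 = 193.195.
Planner sets s_i = Σα_j = 14.7 for every i, so S^SO = 6·14.7 = 88.2.
W^SO = (Σα)·S^SO − ½·6·(Σα)² = (6/2)·14.7² = 648.27.
Deadweight loss = W^SO − W^NE = 455.075.

455.075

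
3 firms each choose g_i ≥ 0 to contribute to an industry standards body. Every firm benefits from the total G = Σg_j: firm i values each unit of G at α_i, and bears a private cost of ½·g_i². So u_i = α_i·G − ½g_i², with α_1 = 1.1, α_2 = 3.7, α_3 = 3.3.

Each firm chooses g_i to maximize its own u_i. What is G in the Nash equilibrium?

8.1

Firm i's FOC: ∂u_i/∂g_i = α_i − g_i = 0, so g_i* = α_i.
NE contributions = (1.1, 3.7, 3.3); G = 8.1.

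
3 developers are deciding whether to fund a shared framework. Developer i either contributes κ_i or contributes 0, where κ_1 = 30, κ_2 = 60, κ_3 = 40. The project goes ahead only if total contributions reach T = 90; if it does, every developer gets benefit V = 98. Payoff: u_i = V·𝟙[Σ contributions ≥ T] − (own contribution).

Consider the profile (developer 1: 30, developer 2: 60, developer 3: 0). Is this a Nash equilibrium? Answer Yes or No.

Total = 90 ≥ 90: provided.
Developer 1 (pledges 30, payoff 68): dropping to 0 → total 60, payoff 0. No gain.
Developer 2 (pledges 60, payoff 38): dropping to 0 → total 30, payoff 0. No gain.
Developer 3 (pledges 0, payoff 98): pledging 40 → total 130, payoff 58. No gain.

Yes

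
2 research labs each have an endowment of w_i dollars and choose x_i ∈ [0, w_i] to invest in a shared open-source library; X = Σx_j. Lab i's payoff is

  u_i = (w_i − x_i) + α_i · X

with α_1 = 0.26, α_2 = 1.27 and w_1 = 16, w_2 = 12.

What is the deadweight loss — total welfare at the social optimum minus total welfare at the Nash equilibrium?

∂u_i/∂x_i = α_i − 1, so lab i contributes w_i if α_i > 1, else 0.
α_i > 1 for i ∈ {2}; NE contributions (0, 12), X = 12.
W^NE = Σw_i − X^NE + (Σα_i)·X^NE = 28 + 0.53·12 = 34.36.
Planner: ∂(Σu_j)/∂x_i = Σα_j − 1 = 0.53 > 0, so everyone contributes w_i; X^SO = 28, W^SO = 28 + 0.53·28 = 42.84.
Deadweight loss = 8.48.

8.48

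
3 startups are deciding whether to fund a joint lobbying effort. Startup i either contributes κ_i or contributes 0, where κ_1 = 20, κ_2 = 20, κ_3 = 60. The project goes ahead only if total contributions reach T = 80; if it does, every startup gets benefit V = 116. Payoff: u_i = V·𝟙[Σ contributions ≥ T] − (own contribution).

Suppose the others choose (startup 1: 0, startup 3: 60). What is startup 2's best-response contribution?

20

Others' total = 60. Contributing 20 brings total to 80 ≥ 80: gain V − κ_2 = 96.
Best response: 20.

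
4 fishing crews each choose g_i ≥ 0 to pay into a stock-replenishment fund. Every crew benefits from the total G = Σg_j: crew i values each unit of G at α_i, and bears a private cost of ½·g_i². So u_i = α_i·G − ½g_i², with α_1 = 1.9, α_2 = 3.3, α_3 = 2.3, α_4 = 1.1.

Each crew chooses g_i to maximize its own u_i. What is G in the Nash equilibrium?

Crew i's FOC: ∂u_i/∂g_i = α_i − g_i = 0, so g_i* = α_i.
NE contributions = (1.9, 3.3, 2.3, 1.1); G = 8.6.

8.6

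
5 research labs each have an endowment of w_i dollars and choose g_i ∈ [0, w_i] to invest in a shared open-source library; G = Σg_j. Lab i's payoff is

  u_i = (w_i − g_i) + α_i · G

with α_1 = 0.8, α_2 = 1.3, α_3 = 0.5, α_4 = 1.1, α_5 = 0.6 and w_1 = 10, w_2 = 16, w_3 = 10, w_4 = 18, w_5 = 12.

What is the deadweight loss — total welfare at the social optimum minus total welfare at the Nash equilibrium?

∂u_i/∂g_i = α_i − 1, so lab i contributes w_i if α_i > 1, else 0.
α_i > 1 for i ∈ {2, 4}; NE contributions (0, 16, 0, 18, 0), G = 34.
W^NE = Σw_i − G^NE + (Σα_i)·G^NE = 66 + 3.3·34 = 178.2.
Planner: ∂(Σu_j)/∂g_i = Σα_j − 1 = 3.3 > 0, so everyone contributes w_i; G^SO = 66, W^SO = 66 + 3.3·66 = 283.8.
Deadweight loss = 105.6.

105.6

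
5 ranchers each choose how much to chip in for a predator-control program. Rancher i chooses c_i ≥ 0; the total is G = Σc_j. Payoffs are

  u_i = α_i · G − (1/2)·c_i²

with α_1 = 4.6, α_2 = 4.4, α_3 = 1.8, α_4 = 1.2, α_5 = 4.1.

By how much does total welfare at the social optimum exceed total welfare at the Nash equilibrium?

419.82

Rancher i's FOC: ∂u_i/∂c_i = α_i − c_i = 0, so c_i* = α_i.
NE contributions = (4.6, 4.4, 1.8, 1.2, 4.1); G = 16.1.
W^NE = (Σα)·G − ½Σα_i² = 16.1² − ½·62.01 = 228.205.
Planner sets c_i = Σα_j = 16.1 for every i, so G^SO = 5·16.1 = 80.5.
W^SO = (Σα)·G^SO − ½·5·(Σα)² = (5/2)·16.1² = 648.025.
Deadweight loss = W^SO − W^NE = 419.82.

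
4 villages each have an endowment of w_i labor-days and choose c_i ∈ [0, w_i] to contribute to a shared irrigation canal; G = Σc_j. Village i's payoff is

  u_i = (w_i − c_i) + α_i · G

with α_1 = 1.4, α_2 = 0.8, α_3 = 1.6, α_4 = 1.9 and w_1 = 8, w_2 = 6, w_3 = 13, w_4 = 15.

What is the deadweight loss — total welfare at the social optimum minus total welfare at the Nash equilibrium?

∂u_i/∂c_i = α_i − 1, so village i contributes w_i if α_i > 1, else 0.
α_i > 1 for i ∈ {1, 3, 4}; NE contributions (8, 0, 13, 15), G = 36.
W^NE = Σw_i − G^NE + (Σα_i)·G^NE = 42 + 4.7·36 = 211.2.
Planner: ∂(Σu_j)/∂c_i = Σα_j − 1 = 4.7 > 0, so everyone contributes w_i; G^SO = 42, W^SO = 42 + 4.7·42 = 239.4.
Deadweight loss = 28.2.

28.2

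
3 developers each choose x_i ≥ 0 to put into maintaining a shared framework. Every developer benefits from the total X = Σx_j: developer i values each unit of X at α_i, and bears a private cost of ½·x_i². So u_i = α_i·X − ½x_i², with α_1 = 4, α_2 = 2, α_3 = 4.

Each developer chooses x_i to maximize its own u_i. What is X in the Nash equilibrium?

Developer i's FOC: ∂u_i/∂x_i = α_i − x_i = 0, so x_i* = α_i.
NE contributions = (4, 2, 4); X = 10.

10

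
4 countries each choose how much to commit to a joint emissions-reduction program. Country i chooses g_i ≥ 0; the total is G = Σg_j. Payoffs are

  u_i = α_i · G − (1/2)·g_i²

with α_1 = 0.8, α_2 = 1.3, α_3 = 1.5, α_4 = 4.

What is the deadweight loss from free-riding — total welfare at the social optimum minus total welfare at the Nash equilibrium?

Country i's FOC: ∂u_i/∂g_i = α_i − g_i = 0, so g_i* = α_i.
NE contributions = (0.8, 1.3, 1.5, 4); G = 7.6.
W^NE = (Σα)·G − ½Σα_i² = 7.6² − ½·20.58 = 47.47.
Planner sets g_i = Σα_j = 7.6 for every i, so G^SO = 4·7.6 = 30.4.
W^SO = (Σα)·G^SO − ½·4·(Σα)² = (4/2)·7.6² = 115.52.
Deadweight loss = W^SO − W^NE = 68.05.

68.05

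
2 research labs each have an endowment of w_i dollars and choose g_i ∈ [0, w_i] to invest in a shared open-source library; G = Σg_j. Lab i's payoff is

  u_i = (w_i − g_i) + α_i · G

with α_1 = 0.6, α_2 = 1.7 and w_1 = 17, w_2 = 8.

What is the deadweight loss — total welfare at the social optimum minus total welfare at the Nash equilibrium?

22.1

∂u_i/∂g_i = α_i − 1, so lab i contributes w_i if α_i > 1, else 0.
α_i > 1 for i ∈ {2}; NE contributions (0, 8), G = 8.
W^NE = Σw_i − G^NE + (Σα_i)·G^NE = 25 + 1.3·8 = 35.4.
Planner: ∂(Σu_j)/∂g_i = Σα_j − 1 = 1.3 > 0, so everyone contributes w_i; G^SO = 25, W^SO = 25 + 1.3·25 = 57.5.
Deadweight loss = 22.1.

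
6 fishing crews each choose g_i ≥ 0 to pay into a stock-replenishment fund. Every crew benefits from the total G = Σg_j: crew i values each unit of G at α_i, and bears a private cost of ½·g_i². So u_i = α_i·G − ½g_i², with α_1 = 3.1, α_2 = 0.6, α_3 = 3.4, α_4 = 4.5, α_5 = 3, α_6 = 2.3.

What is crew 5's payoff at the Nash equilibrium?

Crew i's FOC: ∂u_i/∂g_i = α_i − g_i = 0, so g_i* = α_i.
NE contributions = (3.1, 0.6, 3.4, 4.5, 3, 2.3); G = 16.9.
u_5 = α_5·G − ½·(g_5)² = 3·16.9 − ½·3² = 46.2.

46.2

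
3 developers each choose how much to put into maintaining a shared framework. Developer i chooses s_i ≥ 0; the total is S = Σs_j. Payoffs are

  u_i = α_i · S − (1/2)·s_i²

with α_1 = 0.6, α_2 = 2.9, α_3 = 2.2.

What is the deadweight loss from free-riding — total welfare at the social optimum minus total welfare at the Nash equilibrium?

23.05

Developer i's FOC: ∂u_i/∂s_i = α_i − s_i = 0, so s_i* = α_i.
NE contributions = (0.6, 2.9, 2.2); S = 5.7.
W^NE = (Σα)·S − ½Σα_i² = 5.7² − ½·13.61 = 25.685.
Planner sets s_i = Σα_j = 5.7 for every i, so S^SO = 3·5.7 = 17.1.
W^SO = (Σα)·S^SO − ½·3·(Σα)² = (3/2)·5.7² = 48.735.
Deadweight loss = W^SO − W^NE = 23.05.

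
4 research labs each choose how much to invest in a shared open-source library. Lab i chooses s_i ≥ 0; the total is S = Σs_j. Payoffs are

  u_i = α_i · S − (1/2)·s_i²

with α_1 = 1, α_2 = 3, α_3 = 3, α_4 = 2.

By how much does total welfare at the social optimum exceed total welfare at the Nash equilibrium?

Lab i's FOC: ∂u_i/∂s_i = α_i − s_i = 0, so s_i* = α_i.
NE contributions = (1, 3, 3, 2); S = 9.
W^NE = (Σα)·S − ½Σα_i² = 9² − ½·23 = 69.5.
Planner sets s_i = Σα_j = 9 for every i, so S^SO = 4·9 = 36.
W^SO = (Σα)·S^SO − ½·4·(Σα)² = (4/2)·9² = 162.
Deadweight loss = W^SO − W^NE = 92.5.

92.5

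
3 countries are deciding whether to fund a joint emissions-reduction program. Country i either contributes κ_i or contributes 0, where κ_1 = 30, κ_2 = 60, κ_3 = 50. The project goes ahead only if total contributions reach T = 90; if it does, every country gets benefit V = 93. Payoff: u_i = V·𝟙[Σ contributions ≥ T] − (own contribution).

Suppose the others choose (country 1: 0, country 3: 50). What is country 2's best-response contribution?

60

Others' total = 50. Contributing 60 brings total to 110 ≥ 90: gain V − κ_2 = 33.
Best response: 60.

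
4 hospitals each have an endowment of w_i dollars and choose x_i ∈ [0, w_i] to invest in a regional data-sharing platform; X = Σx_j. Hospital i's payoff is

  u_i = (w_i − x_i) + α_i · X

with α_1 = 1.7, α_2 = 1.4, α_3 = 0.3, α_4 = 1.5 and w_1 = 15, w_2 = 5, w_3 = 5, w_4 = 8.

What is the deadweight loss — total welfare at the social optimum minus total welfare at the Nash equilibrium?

19.5

∂u_i/∂x_i = α_i − 1, so hospital i contributes w_i if α_i > 1, else 0.
α_i > 1 for i ∈ {1, 2, 4}; NE contributions (15, 5, 0, 8), X = 28.
W^NE = Σw_i − X^NE + (Σα_i)·X^NE = 33 + 3.9·28 = 142.2.
Planner: ∂(Σu_j)/∂x_i = Σα_j − 1 = 3.9 > 0, so everyone contributes w_i; X^SO = 33, W^SO = 33 + 3.9·33 = 161.7.
Deadweight loss = 19.5.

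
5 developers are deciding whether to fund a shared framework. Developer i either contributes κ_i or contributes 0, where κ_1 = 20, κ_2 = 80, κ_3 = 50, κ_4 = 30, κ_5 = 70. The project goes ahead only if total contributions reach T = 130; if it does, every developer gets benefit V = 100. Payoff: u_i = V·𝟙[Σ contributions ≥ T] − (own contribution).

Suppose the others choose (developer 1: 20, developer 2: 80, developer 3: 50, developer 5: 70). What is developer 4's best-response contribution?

Others' total = 220 ≥ 130; contributing adds cost 30 for no extra benefit.
Best response: 0.

0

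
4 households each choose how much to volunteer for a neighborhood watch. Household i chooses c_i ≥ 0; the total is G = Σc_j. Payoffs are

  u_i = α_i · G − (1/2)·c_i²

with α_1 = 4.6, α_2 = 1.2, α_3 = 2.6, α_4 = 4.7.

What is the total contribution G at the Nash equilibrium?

13.1

Household i's FOC: ∂u_i/∂c_i = α_i − c_i = 0, so c_i* = α_i.
NE contributions = (4.6, 1.2, 2.6, 4.7); G = 13.1.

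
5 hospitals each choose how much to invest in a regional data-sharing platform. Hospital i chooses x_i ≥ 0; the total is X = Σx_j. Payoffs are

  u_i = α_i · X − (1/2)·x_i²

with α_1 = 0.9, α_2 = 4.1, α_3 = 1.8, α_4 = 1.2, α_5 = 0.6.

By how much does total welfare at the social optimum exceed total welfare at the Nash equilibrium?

Hospital i's FOC: ∂u_i/∂x_i = α_i − x_i = 0, so x_i* = α_i.
NE contributions = (0.9, 4.1, 1.8, 1.2, 0.6); X = 8.6.
W^NE = (Σα)·X − ½Σα_i² = 8.6² − ½·22.66 = 62.63.
Planner sets x_i = Σα_j = 8.6 for every i, so X^SO = 5·8.6 = 43.
W^SO = (Σα)·X^SO − ½·5·(Σα)² = (5/2)·8.6² = 184.9.
Deadweight loss = W^SO − W^NE = 122.27.

122.27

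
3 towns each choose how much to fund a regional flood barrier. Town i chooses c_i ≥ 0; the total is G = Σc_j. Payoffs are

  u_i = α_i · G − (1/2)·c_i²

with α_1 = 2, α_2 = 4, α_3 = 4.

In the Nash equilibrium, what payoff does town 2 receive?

32

Town i's FOC: ∂u_i/∂c_i = α_i − c_i = 0, so c_i* = α_i.
NE contributions = (2, 4, 4); G = 10.
u_2 = α_2·G − ½·(c_2)² = 4·10 − ½·4² = 32.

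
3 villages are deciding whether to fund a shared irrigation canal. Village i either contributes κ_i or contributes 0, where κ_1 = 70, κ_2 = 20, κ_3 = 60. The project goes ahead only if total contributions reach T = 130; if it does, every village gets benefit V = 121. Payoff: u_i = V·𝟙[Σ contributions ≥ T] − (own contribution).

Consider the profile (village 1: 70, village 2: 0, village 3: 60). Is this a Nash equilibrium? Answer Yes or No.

Total = 130 ≥ 130: provided.
Village 1 (pledges 70, payoff 51): dropping to 0 → total 60, payoff 0. No gain.
Village 2 (pledges 0, payoff 121): pledging 20 → total 150, payoff 101. No gain.
Village 3 (pledges 60, payoff 61): dropping to 0 → total 70, payoff 0. No gain.

Yes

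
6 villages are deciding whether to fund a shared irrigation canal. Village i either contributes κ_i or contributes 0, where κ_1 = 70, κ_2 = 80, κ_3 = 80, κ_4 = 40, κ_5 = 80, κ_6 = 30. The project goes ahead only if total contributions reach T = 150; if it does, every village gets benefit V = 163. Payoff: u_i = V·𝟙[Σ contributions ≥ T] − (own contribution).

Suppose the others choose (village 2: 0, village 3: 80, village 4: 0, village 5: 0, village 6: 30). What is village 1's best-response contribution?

70

Others' total = 110. Contributing 70 brings total to 180 ≥ 150: gain V − κ_1 = 93.
Best response: 70.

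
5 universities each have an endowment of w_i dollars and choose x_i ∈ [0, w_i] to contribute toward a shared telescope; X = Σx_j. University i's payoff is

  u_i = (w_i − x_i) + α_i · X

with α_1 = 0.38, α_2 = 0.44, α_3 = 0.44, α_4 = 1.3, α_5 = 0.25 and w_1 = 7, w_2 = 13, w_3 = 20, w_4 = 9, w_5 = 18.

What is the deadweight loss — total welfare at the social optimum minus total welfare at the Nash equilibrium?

104.98

∂u_i/∂x_i = α_i − 1, so university i contributes w_i if α_i > 1, else 0.
α_i > 1 for i ∈ {4}; NE contributions (0, 0, 0, 9, 0), X = 9.
W^NE = Σw_i − X^NE + (Σα_i)·X^NE = 67 + 1.81·9 = 83.29.
Planner: ∂(Σu_j)/∂x_i = Σα_j − 1 = 1.81 > 0, so everyone contributes w_i; X^SO = 67, W^SO = 67 + 1.81·67 = 188.27.
Deadweight loss = 104.98.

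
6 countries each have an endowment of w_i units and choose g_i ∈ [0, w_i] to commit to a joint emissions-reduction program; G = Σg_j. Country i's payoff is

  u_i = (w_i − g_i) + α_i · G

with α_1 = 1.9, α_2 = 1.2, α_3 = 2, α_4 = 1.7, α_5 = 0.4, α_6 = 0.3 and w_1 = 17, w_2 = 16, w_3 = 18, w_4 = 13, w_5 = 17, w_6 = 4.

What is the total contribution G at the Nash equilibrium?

∂u_i/∂g_i = α_i − 1, so country i contributes w_i if α_i > 1, else 0.
α_i > 1 for i ∈ {1, 2, 3, 4}; NE contributions (17, 16, 18, 13, 0, 0), G = 64.

64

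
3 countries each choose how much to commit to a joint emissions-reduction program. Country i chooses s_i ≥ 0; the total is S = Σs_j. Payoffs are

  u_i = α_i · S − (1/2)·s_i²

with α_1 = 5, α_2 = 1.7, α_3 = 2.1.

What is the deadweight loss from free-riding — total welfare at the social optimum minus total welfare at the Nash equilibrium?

Country i's FOC: ∂u_i/∂s_i = α_i − s_i = 0, so s_i* = α_i.
NE contributions = (5, 1.7, 2.1); S = 8.8.
W^NE = (Σα)·S − ½Σα_i² = 8.8² − ½·32.3 = 61.29.
Planner sets s_i = Σα_j = 8.8 for every i, so S^SO = 3·8.8 = 26.4.
W^SO = (Σα)·S^SO − ½·3·(Σα)² = (3/2)·8.8² = 116.16.
Deadweight loss = W^SO − W^NE = 54.87.

54.87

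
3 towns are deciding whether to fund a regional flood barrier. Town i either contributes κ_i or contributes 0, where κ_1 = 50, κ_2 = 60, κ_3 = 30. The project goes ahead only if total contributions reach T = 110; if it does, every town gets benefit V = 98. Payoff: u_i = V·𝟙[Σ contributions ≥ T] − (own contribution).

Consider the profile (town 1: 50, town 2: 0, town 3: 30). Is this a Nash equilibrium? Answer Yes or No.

Total = 80 < 110: not provided.
Town 1 (pledges 50, payoff -50): dropping to 0 → total 30, payoff 0. Profitable deviation.

No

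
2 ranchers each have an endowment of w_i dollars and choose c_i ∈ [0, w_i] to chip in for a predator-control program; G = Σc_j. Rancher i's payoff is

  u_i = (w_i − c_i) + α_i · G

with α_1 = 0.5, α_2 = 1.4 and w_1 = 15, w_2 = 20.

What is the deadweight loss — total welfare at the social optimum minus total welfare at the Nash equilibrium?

13.5

∂u_i/∂c_i = α_i − 1, so rancher i contributes w_i if α_i > 1, else 0.
α_i > 1 for i ∈ {2}; NE contributions (0, 20), G = 20.
W^NE = Σw_i − G^NE + (Σα_i)·G^NE = 35 + 0.9·20 = 53.
Planner: ∂(Σu_j)/∂c_i = Σα_j − 1 = 0.9 > 0, so everyone contributes w_i; G^SO = 35, W^SO = 35 + 0.9·35 = 66.5.
Deadweight loss = 13.5.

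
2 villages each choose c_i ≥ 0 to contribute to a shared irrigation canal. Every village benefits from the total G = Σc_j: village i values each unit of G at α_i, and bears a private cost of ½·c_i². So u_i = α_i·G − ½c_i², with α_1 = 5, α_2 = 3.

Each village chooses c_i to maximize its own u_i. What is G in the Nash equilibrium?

Village i's FOC: ∂u_i/∂c_i = α_i − c_i = 0, so c_i* = α_i.
NE contributions = (5, 3); G = 8.

8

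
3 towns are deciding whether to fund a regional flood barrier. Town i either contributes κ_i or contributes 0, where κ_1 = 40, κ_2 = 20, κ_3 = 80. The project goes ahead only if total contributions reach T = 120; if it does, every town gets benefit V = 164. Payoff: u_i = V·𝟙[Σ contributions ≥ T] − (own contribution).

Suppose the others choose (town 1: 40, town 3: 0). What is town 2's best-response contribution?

0

Others' total = 40. Even contributing 20 gives 60 < 120: no benefit either way.
Best response: 0.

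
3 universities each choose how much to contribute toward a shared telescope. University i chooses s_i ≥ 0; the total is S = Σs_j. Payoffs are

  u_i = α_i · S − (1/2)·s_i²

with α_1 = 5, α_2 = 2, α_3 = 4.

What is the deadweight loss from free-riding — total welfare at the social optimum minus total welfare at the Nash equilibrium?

83

University i's FOC: ∂u_i/∂s_i = α_i − s_i = 0, so s_i* = α_i.
NE contributions = (5, 2, 4); S = 11.
W^NE = (Σα)·S − ½Σα_i² = 11² − ½·45 = 98.5.
Planner sets s_i = Σα_j = 11 for every i, so S^SO = 3·11 = 33.
W^SO = (Σα)·S^SO − ½·3·(Σα)² = (3/2)·11² = 181.5.
Deadweight loss = W^SO − W^NE = 83.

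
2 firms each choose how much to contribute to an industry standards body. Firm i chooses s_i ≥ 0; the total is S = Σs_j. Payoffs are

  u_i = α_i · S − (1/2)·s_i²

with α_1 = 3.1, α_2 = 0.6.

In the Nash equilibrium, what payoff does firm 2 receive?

Firm i's FOC: ∂u_i/∂s_i = α_i − s_i = 0, so s_i* = α_i.
NE contributions = (3.1, 0.6); S = 3.7.
u_2 = α_2·S − ½·(s_2)² = 0.6·3.7 − ½·0.6² = 2.04.

2.04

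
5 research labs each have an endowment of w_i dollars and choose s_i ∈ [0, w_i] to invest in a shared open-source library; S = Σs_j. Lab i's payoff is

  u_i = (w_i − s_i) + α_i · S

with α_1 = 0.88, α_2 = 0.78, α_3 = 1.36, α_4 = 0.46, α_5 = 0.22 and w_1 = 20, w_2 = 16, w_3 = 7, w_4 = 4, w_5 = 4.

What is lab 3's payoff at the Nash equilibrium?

∂u_i/∂s_i = α_i − 1, so lab i contributes w_i if α_i > 1, else 0.
α_i > 1 for i ∈ {3}; NE contributions (0, 0, 7, 0, 0), S = 7.
u_3 = (7 − 7) + 1.36·7 = 9.52.

9.52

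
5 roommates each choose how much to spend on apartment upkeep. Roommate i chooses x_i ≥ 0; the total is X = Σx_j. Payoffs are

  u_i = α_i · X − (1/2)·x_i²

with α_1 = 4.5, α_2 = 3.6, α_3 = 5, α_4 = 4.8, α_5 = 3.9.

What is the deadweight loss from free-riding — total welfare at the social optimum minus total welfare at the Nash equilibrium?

761.09

Roommate i's FOC: ∂u_i/∂x_i = α_i − x_i = 0, so x_i* = α_i.
NE contributions = (4.5, 3.6, 5, 4.8, 3.9); X = 21.8.
W^NE = (Σα)·X − ½Σα_i² = 21.8² − ½·96.46 = 427.01.
Planner sets x_i = Σα_j = 21.8 for every i, so X^SO = 5·21.8 = 109.
W^SO = (Σα)·X^SO − ½·5·(Σα)² = (5/2)·21.8² = 1188.1.
Deadweight loss = W^SO − W^NE = 761.09.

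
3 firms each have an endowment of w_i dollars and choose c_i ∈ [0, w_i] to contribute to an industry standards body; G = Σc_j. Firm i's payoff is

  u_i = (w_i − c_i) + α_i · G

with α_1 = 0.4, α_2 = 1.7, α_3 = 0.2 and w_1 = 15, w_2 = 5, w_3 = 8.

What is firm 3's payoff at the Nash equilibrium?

9

∂u_i/∂c_i = α_i − 1, so firm i contributes w_i if α_i > 1, else 0.
α_i > 1 for i ∈ {2}; NE contributions (0, 5, 0), G = 5.
u_3 = (8 − 0) + 0.2·5 = 9.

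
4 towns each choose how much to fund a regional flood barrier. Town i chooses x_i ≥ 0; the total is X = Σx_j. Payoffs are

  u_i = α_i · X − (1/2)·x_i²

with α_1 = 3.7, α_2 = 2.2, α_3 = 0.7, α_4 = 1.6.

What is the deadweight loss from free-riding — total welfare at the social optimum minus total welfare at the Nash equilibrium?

78.03

Town i's FOC: ∂u_i/∂x_i = α_i − x_i = 0, so x_i* = α_i.
NE contributions = (3.7, 2.2, 0.7, 1.6); X = 8.2.
W^NE = (Σα)·X − ½Σα_i² = 8.2² − ½·21.58 = 56.45.
Planner sets x_i = Σα_j = 8.2 for every i, so X^SO = 4·8.2 = 32.8.
W^SO = (Σα)·X^SO − ½·4·(Σα)² = (4/2)·8.2² = 134.48.
Deadweight loss = W^SO − W^NE = 78.03.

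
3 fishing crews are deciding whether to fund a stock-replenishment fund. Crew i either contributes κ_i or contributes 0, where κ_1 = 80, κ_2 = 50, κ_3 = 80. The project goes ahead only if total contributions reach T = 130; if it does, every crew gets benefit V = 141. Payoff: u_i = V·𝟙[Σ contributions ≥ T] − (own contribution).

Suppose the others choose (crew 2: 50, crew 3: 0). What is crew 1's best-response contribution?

Others' total = 50. Contributing 80 brings total to 130 ≥ 130: gain V − κ_1 = 61.
Best response: 80.

80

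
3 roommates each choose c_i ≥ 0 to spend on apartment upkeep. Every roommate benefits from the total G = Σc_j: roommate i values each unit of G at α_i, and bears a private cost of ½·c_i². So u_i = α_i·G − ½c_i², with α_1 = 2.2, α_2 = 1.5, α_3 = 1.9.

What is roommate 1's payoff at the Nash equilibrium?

9.9

Roommate i's FOC: ∂u_i/∂c_i = α_i − c_i = 0, so c_i* = α_i.
NE contributions = (2.2, 1.5, 1.9); G = 5.6.
u_1 = α_1·G − ½·(c_1)² = 2.2·5.6 − ½·2.2² = 9.9.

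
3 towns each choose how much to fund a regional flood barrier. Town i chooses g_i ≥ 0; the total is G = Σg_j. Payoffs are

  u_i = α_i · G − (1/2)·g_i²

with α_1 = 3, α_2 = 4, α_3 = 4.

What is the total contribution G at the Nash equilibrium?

Town i's FOC: ∂u_i/∂g_i = α_i − g_i = 0, so g_i* = α_i.
NE contributions = (3, 4, 4); G = 11.

11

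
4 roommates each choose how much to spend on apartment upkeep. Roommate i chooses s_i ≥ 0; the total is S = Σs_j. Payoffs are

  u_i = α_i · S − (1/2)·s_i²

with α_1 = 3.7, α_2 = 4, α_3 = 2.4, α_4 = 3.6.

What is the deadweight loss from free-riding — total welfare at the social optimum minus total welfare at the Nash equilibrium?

211.895

Roommate i's FOC: ∂u_i/∂s_i = α_i − s_i = 0, so s_i* = α_i.
NE contributions = (3.7, 4, 2.4, 3.6); S = 13.7.
W^NE = (Σα)·S − ½Σα_i² = 13.7² − ½·48.41 = 163.485.
Planner sets s_i = Σα_j = 13.7 for every i, so S^SO = 4·13.7 = 54.8.
W^SO = (Σα)·S^SO − ½·4·(Σα)² = (4/2)·13.7² = 375.38.
Deadweight loss = W^SO − W^NE = 211.895.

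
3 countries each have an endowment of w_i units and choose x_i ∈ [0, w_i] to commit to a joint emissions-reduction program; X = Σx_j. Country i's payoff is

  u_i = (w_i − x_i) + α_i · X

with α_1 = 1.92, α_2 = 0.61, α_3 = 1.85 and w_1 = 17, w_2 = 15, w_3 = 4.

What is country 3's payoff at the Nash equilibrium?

38.85

∂u_i/∂x_i = α_i − 1, so country i contributes w_i if α_i > 1, else 0.
α_i > 1 for i ∈ {1, 3}; NE contributions (17, 0, 4), X = 21.
u_3 = (4 − 4) + 1.85·21 = 38.85.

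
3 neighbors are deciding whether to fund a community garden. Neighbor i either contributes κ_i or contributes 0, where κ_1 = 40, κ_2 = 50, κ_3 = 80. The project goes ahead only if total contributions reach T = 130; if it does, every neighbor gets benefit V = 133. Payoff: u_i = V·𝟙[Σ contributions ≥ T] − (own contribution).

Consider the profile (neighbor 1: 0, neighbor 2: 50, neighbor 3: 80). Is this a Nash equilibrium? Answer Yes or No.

Yes

Total = 130 ≥ 130: provided.
Neighbor 1 (pledges 0, payoff 133): pledging 40 → total 170, payoff 93. No gain.
Neighbor 2 (pledges 50, payoff 83): dropping to 0 → total 80, payoff 0. No gain.
Neighbor 3 (pledges 80, payoff 53): dropping to 0 → total 50, payoff 0. No gain.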